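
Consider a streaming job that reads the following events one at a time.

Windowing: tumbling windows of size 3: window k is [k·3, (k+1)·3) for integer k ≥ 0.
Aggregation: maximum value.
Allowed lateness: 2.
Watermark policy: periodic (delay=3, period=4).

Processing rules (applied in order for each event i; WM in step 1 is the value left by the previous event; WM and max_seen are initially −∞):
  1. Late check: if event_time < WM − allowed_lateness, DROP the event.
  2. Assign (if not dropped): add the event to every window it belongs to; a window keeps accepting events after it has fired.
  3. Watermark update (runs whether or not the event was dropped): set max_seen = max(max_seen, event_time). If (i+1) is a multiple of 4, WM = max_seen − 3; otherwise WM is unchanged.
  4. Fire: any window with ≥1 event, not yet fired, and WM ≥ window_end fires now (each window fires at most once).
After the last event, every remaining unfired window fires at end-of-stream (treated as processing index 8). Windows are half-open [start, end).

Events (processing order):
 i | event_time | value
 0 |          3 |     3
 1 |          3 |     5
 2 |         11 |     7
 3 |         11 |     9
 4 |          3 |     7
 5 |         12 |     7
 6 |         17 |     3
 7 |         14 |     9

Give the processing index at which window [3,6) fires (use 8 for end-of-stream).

3

i=0 t=3 v=3: → [3,6); WM=−∞
i=1 t=3 v=5: → [3,6); WM=−∞
i=2 t=11 v=7: → [9,12); WM=−∞
i=3 t=11 v=9: → [9,12); WM=8; [3,6) fires=5
i=4 t=3 v=7: DROP (t<8-2); WM=8
i=5 t=12 v=7: → [12,15); WM=8
i=6 t=17 v=3: → [15,18); WM=8
i=7 t=14 v=9: → [12,15); WM=14; [9,12) fires=9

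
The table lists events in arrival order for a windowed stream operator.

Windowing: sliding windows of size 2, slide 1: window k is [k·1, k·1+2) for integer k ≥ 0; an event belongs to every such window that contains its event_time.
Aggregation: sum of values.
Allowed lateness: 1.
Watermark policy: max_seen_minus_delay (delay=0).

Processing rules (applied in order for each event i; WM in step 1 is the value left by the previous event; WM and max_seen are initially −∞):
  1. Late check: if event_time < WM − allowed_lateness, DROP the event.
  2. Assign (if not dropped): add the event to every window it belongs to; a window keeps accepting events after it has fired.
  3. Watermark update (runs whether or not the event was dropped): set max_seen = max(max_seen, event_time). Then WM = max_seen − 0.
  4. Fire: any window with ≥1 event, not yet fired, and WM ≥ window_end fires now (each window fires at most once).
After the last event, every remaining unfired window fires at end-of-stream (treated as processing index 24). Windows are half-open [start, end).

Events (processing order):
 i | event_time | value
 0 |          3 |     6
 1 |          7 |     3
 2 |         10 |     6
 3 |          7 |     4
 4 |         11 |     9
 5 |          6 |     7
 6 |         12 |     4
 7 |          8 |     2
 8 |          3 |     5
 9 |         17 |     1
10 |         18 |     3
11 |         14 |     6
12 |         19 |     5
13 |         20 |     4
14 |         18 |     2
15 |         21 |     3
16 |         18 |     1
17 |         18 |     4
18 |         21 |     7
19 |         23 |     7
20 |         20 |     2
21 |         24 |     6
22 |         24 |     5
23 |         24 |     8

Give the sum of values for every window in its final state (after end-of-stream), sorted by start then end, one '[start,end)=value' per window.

[2,4)=6 [3,5)=6 [6,8)=3 [7,9)=3 [9,11)=6 [10,12)=15 [11,13)=13 [12,14)=4 [16,18)=1 [17,19)=4 [18,20)=8 [19,21)=9 [20,22)=14 [21,23)=10 [22,24)=7 [23,25)=26 [24,26)=19

i=0 t=3 v=6: → [3,5),[2,4); WM=3
i=1 t=7 v=3: → [7,9),[6,8); WM=7; [2,4) fires=6 [3,5) fires=6
i=2 t=10 v=6: → [10,12),[9,11); WM=10; [6,8) fires=3 [7,9) fires=3
i=3 t=7 v=4: DROP (t<10-1); WM=10
i=4 t=11 v=9: → [11,13),[10,12); WM=11; [9,11) fires=6
i=5 t=6 v=7: DROP (t<11-1); WM=11
i=6 t=12 v=4: → [12,14),[11,13); WM=12; [10,12) fires=15
i=7 t=8 v=2: DROP (t<12-1); WM=12
i=8 t=3 v=5: DROP (t<12-1); WM=12
i=9 t=17 v=1: → [17,19),[16,18); WM=17; [11,13) fires=13 [12,14) fires=4
i=10 t=18 v=3: → [18,20),[17,19); WM=18; [16,18) fires=1
i=11 t=14 v=6: DROP (t<18-1); WM=18
i=12 t=19 v=5: → [19,21),[18,20); WM=19; [17,19) fires=4
i=13 t=20 v=4: → [20,22),[19,21); WM=20; [18,20) fires=8
i=14 t=18 v=2: DROP (t<20-1); WM=20
i=15 t=21 v=3: → [21,23),[20,22); WM=21; [19,21) fires=9
i=16 t=18 v=1: DROP (t<21-1); WM=21
i=17 t=18 v=4: DROP (t<21-1); WM=21
i=18 t=21 v=7: → [21,23),[20,22); WM=21
i=19 t=23 v=7: → [23,25),[22,24); WM=23; [20,22) fires=14 [21,23) fires=10
i=20 t=20 v=2: DROP (t<23-1); WM=23
i=21 t=24 v=6: → [24,26),[23,25); WM=24; [22,24) fires=7
i=22 t=24 v=5: → [24,26),[23,25); WM=24
i=23 t=24 v=8: → [24,26),[23,25); WM=24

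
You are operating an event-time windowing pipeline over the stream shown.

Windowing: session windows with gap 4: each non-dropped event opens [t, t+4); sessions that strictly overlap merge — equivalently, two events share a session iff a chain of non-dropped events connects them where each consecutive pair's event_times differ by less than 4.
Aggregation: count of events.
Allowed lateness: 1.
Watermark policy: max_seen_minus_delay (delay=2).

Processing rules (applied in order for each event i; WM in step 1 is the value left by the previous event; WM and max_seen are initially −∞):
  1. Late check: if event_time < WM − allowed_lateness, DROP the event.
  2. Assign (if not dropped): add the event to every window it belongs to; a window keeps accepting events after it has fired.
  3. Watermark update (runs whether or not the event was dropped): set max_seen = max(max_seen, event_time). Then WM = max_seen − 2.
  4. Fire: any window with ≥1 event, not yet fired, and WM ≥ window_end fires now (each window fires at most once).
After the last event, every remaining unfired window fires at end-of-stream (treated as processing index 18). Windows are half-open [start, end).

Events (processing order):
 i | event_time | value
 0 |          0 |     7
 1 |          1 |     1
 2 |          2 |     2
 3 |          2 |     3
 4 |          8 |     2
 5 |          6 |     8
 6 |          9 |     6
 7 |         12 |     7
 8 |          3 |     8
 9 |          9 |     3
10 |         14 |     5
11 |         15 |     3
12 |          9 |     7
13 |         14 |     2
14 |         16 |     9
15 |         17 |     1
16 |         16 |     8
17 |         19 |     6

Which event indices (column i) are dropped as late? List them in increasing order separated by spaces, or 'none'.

i=0 t=0 v=7: → [0,4); WM=-2
i=1 t=1 v=1: → [0,5); WM=-1
i=2 t=2 v=2: → [0,6); WM=0
i=3 t=2 v=3: → [0,6); WM=0
i=4 t=8 v=2: → [8,12); WM=6
i=5 t=6 v=8: → [6,12); WM=6
i=6 t=9 v=6: → [6,13); WM=7
i=7 t=12 v=7: → [6,16); WM=10
i=8 t=3 v=8: DROP (t<10-1); WM=10
i=9 t=9 v=3: → [6,16); WM=10
i=10 t=14 v=5: → [6,18); WM=12
i=11 t=15 v=3: → [6,19); WM=13
i=12 t=9 v=7: DROP (t<13-1); WM=13
i=13 t=14 v=2: → [6,19); WM=13
i=14 t=16 v=9: → [6,20); WM=14
i=15 t=17 v=1: → [6,21); WM=15
i=16 t=16 v=8: → [6,21); WM=15
i=17 t=19 v=6: → [6,23); WM=17

8 12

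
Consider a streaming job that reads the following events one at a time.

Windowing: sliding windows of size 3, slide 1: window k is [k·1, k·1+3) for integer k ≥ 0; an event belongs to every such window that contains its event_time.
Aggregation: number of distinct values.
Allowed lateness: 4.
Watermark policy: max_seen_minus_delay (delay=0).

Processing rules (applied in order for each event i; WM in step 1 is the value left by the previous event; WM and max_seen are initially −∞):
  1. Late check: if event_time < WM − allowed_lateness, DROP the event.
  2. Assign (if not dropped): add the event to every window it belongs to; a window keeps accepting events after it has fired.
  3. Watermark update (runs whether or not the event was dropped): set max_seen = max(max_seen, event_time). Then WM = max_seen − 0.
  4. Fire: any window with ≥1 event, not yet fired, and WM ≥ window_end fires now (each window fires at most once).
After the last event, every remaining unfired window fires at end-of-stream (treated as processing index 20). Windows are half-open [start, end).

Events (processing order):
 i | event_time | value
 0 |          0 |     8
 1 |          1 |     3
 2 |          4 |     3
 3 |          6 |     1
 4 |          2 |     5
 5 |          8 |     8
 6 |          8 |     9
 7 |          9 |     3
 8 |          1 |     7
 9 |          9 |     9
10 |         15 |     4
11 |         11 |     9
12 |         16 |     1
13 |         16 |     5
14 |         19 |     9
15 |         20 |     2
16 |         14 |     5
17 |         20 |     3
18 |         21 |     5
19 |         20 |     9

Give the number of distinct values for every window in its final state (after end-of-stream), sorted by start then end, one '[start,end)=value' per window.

i=0 t=0 v=8: → [0,3); WM=0
i=1 t=1 v=3: → [1,4),[0,3); WM=1
i=2 t=4 v=3: → [4,7),[3,6),[2,5); WM=4; [0,3) fires=2 [1,4) fires=1
i=3 t=6 v=1: → [6,9),[5,8),[4,7); WM=6; [2,5) fires=1 [3,6) fires=1
i=4 t=2 v=5: → [2,5),[1,4),[0,3); WM=6
i=5 t=8 v=8: → [8,11),[7,10),[6,9); WM=8; [4,7) fires=2 [5,8) fires=1
i=6 t=8 v=9: → [8,11),[7,10),[6,9); WM=8
i=7 t=9 v=3: → [9,12),[8,11),[7,10); WM=9; [6,9) fires=3
i=8 t=1 v=7: DROP (t<9-4); WM=9
i=9 t=9 v=9: → [9,12),[8,11),[7,10); WM=9
i=10 t=15 v=4: → [15,18),[14,17),[13,16); WM=15; [7,10) fires=3 [8,11) fires=3 [9,12) fires=2
i=11 t=11 v=9: → [11,14),[10,13),[9,12); WM=15; [10,13) fires=1 [11,14) fires=1
i=12 t=16 v=1: → [16,19),[15,18),[14,17); WM=16; [13,16) fires=1
i=13 t=16 v=5: → [16,19),[15,18),[14,17); WM=16
i=14 t=19 v=9: → [19,22),[18,21),[17,20); WM=19; [14,17) fires=3 [15,18) fires=3 [16,19) fires=2
i=15 t=20 v=2: → [20,23),[19,22),[18,21); WM=20; [17,20) fires=1
i=16 t=14 v=5: DROP (t<20-4); WM=20
i=17 t=20 v=3: → [20,23),[19,22),[18,21); WM=20
i=18 t=21 v=5: → [21,24),[20,23),[19,22); WM=21; [18,21) fires=3
i=19 t=20 v=9: → [20,23),[19,22),[18,21); WM=21

[0,3)=3 [1,4)=2 [2,5)=2 [3,6)=1 [4,7)=2 [5,8)=1 [6,9)=3 [7,10)=3 [8,11)=3 [9,12)=2 [10,13)=1 [11,14)=1 [13,16)=1 [14,17)=3 [15,18)=3 [16,19)=2 [17,20)=1 [18,21)=3 [19,22)=4 [20,23)=4 [21,24)=1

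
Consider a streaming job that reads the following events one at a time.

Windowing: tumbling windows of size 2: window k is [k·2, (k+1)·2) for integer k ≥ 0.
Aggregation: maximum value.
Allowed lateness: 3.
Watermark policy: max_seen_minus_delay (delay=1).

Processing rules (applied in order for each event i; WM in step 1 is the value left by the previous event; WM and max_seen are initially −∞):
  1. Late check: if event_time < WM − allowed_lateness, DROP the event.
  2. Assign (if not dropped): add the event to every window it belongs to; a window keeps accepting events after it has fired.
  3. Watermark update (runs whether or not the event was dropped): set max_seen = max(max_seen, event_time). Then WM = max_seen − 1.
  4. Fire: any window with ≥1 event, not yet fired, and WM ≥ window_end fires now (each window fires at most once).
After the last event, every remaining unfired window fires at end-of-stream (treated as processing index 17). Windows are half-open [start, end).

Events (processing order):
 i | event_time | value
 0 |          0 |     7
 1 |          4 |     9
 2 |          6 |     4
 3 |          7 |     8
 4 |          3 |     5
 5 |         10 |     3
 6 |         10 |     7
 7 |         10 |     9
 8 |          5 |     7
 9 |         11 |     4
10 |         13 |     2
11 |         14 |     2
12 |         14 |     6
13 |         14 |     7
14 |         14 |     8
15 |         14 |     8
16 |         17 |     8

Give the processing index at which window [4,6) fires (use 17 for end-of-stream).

3

i=0 t=0 v=7: → [0,2); WM=-1
i=1 t=4 v=9: → [4,6); WM=3; [0,2) fires=7
i=2 t=6 v=4: → [6,8); WM=5
i=3 t=7 v=8: → [6,8); WM=6; [4,6) fires=9
i=4 t=3 v=5: → [2,4); WM=6; [2,4) fires=5
i=5 t=10 v=3: → [10,12); WM=9; [6,8) fires=8
i=6 t=10 v=7: → [10,12); WM=9
i=7 t=10 v=9: → [10,12); WM=9
i=8 t=5 v=7: DROP (t<9-3); WM=9
i=9 t=11 v=4: → [10,12); WM=10
i=10 t=13 v=2: → [12,14); WM=12; [10,12) fires=9
i=11 t=14 v=2: → [14,16); WM=13
i=12 t=14 v=6: → [14,16); WM=13
i=13 t=14 v=7: → [14,16); WM=13
i=14 t=14 v=8: → [14,16); WM=13
i=15 t=14 v=8: → [14,16); WM=13
i=16 t=17 v=8: → [16,18); WM=16; [12,14) fires=2 [14,16) fires=8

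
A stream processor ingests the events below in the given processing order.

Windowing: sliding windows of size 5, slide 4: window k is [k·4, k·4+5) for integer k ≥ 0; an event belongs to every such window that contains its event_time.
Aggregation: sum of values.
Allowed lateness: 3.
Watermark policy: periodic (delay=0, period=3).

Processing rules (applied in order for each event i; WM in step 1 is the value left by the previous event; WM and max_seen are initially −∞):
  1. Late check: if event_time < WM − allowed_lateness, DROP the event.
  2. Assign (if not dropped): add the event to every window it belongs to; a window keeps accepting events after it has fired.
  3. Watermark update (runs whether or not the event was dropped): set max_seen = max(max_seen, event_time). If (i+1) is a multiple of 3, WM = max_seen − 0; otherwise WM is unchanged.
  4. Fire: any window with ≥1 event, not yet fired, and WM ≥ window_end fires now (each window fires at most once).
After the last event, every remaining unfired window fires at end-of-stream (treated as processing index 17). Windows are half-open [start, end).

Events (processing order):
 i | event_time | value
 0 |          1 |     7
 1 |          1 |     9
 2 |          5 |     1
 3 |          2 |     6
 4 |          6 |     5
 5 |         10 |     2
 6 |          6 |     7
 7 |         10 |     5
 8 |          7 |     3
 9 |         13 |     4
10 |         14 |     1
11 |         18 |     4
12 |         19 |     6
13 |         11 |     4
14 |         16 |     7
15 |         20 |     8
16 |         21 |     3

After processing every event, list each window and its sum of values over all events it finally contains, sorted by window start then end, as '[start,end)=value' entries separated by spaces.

[0,5)=22 [4,9)=9 [8,13)=7 [12,17)=12 [16,21)=25 [20,25)=11

i=0 t=1 v=7: → [0,5); WM=−∞
i=1 t=1 v=9: → [0,5); WM=−∞
i=2 t=5 v=1: → [4,9); WM=5; [0,5) fires=16
i=3 t=2 v=6: → [0,5); WM=5
i=4 t=6 v=5: → [4,9); WM=5
i=5 t=10 v=2: → [8,13); WM=10; [4,9) fires=6
i=6 t=6 v=7: DROP (t<10-3); WM=10
i=7 t=10 v=5: → [8,13); WM=10
i=8 t=7 v=3: → [4,9); WM=10
i=9 t=13 v=4: → [12,17); WM=10
i=10 t=14 v=1: → [12,17); WM=10
i=11 t=18 v=4: → [16,21); WM=18; [8,13) fires=7 [12,17) fires=5
i=12 t=19 v=6: → [16,21); WM=18
i=13 t=11 v=4: DROP (t<18-3); WM=18
i=14 t=16 v=7: → [16,21),[12,17); WM=19
i=15 t=20 v=8: → [20,25),[16,21); WM=19
i=16 t=21 v=3: → [20,25); WM=19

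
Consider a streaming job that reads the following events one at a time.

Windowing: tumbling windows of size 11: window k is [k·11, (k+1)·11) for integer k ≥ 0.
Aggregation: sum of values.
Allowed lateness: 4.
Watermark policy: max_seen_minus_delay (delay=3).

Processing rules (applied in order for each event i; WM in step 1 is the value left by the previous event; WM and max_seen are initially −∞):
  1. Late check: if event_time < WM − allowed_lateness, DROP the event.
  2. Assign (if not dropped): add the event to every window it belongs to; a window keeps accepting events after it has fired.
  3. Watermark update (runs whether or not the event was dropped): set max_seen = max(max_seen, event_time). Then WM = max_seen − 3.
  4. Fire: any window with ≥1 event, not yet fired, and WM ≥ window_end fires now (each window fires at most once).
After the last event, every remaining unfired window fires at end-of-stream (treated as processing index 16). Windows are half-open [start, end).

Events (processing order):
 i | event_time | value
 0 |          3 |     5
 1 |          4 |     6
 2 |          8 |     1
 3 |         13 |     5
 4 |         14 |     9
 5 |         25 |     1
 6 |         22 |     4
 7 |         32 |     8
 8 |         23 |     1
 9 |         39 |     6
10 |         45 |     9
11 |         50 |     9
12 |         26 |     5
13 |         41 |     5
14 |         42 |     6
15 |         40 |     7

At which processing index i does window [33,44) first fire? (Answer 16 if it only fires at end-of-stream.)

i=0 t=3 v=5: → [0,11); WM=0
i=1 t=4 v=6: → [0,11); WM=1
i=2 t=8 v=1: → [0,11); WM=5
i=3 t=13 v=5: → [11,22); WM=10
i=4 t=14 v=9: → [11,22); WM=11; [0,11) fires=12
i=5 t=25 v=1: → [22,33); WM=22; [11,22) fires=14
i=6 t=22 v=4: → [22,33); WM=22
i=7 t=32 v=8: → [22,33); WM=29
i=8 t=23 v=1: DROP (t<29-4); WM=29
i=9 t=39 v=6: → [33,44); WM=36; [22,33) fires=13
i=10 t=45 v=9: → [44,55); WM=42
i=11 t=50 v=9: → [44,55); WM=47; [33,44) fires=6
i=12 t=26 v=5: DROP (t<47-4); WM=47
i=13 t=41 v=5: DROP (t<47-4); WM=47
i=14 t=42 v=6: DROP (t<47-4); WM=47
i=15 t=40 v=7: DROP (t<47-4); WM=47

11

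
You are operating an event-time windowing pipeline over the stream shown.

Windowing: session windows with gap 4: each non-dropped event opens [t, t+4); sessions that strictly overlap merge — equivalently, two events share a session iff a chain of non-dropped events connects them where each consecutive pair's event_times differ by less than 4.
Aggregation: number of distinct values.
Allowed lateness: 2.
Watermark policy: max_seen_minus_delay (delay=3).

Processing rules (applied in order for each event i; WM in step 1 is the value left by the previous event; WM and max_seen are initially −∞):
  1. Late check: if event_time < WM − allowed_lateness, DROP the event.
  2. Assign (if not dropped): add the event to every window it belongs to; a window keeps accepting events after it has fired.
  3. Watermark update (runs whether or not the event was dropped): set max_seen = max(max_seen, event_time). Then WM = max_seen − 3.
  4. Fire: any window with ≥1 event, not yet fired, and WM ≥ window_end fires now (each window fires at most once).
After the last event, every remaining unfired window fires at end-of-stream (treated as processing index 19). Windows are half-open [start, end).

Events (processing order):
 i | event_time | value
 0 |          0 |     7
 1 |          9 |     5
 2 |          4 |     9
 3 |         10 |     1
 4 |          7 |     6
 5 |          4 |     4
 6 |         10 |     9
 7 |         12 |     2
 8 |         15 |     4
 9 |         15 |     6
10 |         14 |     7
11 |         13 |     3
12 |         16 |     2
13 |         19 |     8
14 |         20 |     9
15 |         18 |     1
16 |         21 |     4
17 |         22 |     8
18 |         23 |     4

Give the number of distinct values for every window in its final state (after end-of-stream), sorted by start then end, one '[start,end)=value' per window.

i=0 t=0 v=7: → [0,4); WM=-3
i=1 t=9 v=5: → [9,13); WM=6
i=2 t=4 v=9: → [4,8); WM=6
i=3 t=10 v=1: → [9,14); WM=7
i=4 t=7 v=6: → [4,14); WM=7
i=5 t=4 v=4: DROP (t<7-2); WM=7
i=6 t=10 v=9: → [4,14); WM=7
i=7 t=12 v=2: → [4,16); WM=9
i=8 t=15 v=4: → [4,19); WM=12
i=9 t=15 v=6: → [4,19); WM=12
i=10 t=14 v=7: → [4,19); WM=12
i=11 t=13 v=3: → [4,19); WM=12
i=12 t=16 v=2: → [4,20); WM=13
i=13 t=19 v=8: → [4,23); WM=16
i=14 t=20 v=9: → [4,24); WM=17
i=15 t=18 v=1: → [4,24); WM=17
i=16 t=21 v=4: → [4,25); WM=18
i=17 t=22 v=8: → [4,26); WM=19
i=18 t=23 v=4: → [4,27); WM=20

[0,4)=1 [4,27)=9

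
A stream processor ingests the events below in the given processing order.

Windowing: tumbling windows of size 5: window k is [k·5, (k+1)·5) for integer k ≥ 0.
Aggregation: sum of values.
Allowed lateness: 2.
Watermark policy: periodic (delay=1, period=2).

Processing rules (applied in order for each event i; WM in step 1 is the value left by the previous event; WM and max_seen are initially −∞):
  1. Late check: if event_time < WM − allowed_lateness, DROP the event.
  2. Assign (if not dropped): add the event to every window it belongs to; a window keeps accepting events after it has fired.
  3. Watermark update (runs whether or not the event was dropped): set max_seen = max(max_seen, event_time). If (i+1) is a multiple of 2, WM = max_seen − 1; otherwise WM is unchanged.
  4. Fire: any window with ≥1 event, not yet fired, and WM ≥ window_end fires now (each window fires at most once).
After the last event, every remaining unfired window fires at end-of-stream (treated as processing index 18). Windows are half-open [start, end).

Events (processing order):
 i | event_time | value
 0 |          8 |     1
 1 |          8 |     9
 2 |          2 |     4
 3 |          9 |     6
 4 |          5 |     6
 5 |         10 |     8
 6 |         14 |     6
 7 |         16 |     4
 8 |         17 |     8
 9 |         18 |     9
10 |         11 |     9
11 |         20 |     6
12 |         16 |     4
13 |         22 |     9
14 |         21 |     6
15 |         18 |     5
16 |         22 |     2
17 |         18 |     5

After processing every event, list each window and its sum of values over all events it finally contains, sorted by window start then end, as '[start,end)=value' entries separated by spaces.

i=0 t=8 v=1: → [5,10); WM=−∞
i=1 t=8 v=9: → [5,10); WM=7
i=2 t=2 v=4: DROP (t<7-2); WM=7
i=3 t=9 v=6: → [5,10); WM=8
i=4 t=5 v=6: DROP (t<8-2); WM=8
i=5 t=10 v=8: → [10,15); WM=9
i=6 t=14 v=6: → [10,15); WM=9
i=7 t=16 v=4: → [15,20); WM=15; [5,10) fires=16 [10,15) fires=14
i=8 t=17 v=8: → [15,20); WM=15
i=9 t=18 v=9: → [15,20); WM=17
i=10 t=11 v=9: DROP (t<17-2); WM=17
i=11 t=20 v=6: → [20,25); WM=19
i=12 t=16 v=4: DROP (t<19-2); WM=19
i=13 t=22 v=9: → [20,25); WM=21; [15,20) fires=21
i=14 t=21 v=6: → [20,25); WM=21
i=15 t=18 v=5: DROP (t<21-2); WM=21
i=16 t=22 v=2: → [20,25); WM=21
i=17 t=18 v=5: DROP (t<21-2); WM=21

[5,10)=16 [10,15)=14 [15,20)=21 [20,25)=23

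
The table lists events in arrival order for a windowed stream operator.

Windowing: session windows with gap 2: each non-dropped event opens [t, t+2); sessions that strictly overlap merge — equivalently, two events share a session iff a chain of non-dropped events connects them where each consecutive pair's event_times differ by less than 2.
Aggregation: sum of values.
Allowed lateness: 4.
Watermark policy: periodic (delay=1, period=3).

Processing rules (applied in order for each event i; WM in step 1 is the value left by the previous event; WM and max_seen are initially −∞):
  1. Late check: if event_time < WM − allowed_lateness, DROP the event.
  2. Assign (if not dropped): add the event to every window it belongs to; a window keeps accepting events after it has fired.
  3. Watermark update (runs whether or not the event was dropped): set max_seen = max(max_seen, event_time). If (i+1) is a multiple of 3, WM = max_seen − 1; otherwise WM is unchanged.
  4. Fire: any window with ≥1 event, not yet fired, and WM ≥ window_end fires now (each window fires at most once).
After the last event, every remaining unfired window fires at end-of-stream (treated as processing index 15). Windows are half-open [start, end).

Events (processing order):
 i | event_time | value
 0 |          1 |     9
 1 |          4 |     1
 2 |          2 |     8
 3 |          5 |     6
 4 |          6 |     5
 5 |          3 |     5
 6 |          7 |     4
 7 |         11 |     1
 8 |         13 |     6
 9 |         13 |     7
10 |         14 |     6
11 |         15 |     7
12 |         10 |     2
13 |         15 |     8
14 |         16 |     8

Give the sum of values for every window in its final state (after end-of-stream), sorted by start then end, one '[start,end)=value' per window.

[1,9)=38 [10,13)=3 [13,18)=42

i=0 t=1 v=9: → [1,3); WM=−∞
i=1 t=4 v=1: → [4,6); WM=−∞
i=2 t=2 v=8: → [1,4); WM=3
i=3 t=5 v=6: → [4,7); WM=3
i=4 t=6 v=5: → [4,8); WM=3
i=5 t=3 v=5: → [1,8); WM=5
i=6 t=7 v=4: → [1,9); WM=5
i=7 t=11 v=1: → [11,13); WM=5
i=8 t=13 v=6: → [13,15); WM=12
i=9 t=13 v=7: → [13,15); WM=12
i=10 t=14 v=6: → [13,16); WM=12
i=11 t=15 v=7: → [13,17); WM=14
i=12 t=10 v=2: → [10,13); WM=14
i=13 t=15 v=8: → [13,17); WM=14
i=14 t=16 v=8: → [13,18); WM=15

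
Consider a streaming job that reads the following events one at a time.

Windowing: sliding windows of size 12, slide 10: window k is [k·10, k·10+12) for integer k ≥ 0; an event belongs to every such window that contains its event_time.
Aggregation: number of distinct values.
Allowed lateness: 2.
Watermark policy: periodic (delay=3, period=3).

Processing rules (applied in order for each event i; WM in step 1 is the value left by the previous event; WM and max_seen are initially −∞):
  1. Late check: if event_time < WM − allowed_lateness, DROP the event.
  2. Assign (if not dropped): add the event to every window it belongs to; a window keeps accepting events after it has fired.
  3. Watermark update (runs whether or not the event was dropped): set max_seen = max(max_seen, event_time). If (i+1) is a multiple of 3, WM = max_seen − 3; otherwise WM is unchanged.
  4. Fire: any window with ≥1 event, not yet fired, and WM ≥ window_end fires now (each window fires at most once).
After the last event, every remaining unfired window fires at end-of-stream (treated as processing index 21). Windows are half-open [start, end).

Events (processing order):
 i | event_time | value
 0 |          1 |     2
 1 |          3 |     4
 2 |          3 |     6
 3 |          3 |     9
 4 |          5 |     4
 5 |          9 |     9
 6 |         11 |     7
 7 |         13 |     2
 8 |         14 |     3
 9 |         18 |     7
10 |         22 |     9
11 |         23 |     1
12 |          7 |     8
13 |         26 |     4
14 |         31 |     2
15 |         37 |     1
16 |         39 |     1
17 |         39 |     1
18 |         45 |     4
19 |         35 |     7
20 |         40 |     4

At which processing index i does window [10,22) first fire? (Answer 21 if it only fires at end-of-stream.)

i=0 t=1 v=2: → [0,12); WM=−∞
i=1 t=3 v=4: → [0,12); WM=−∞
i=2 t=3 v=6: → [0,12); WM=0
i=3 t=3 v=9: → [0,12); WM=0
i=4 t=5 v=4: → [0,12); WM=0
i=5 t=9 v=9: → [0,12); WM=6
i=6 t=11 v=7: → [10,22),[0,12); WM=6
i=7 t=13 v=2: → [10,22); WM=6
i=8 t=14 v=3: → [10,22); WM=11
i=9 t=18 v=7: → [10,22); WM=11
i=10 t=22 v=9: → [20,32); WM=11
i=11 t=23 v=1: → [20,32); WM=20; [0,12) fires=5
i=12 t=7 v=8: DROP (t<20-2); WM=20
i=13 t=26 v=4: → [20,32); WM=20
i=14 t=31 v=2: → [30,42),[20,32); WM=28; [10,22) fires=3
i=15 t=37 v=1: → [30,42); WM=28
i=16 t=39 v=1: → [30,42); WM=28
i=17 t=39 v=1: → [30,42); WM=36; [20,32) fires=4
i=18 t=45 v=4: → [40,52); WM=36
i=19 t=35 v=7: → [30,42); WM=36
i=20 t=40 v=4: → [40,52),[30,42); WM=42; [30,42) fires=4

14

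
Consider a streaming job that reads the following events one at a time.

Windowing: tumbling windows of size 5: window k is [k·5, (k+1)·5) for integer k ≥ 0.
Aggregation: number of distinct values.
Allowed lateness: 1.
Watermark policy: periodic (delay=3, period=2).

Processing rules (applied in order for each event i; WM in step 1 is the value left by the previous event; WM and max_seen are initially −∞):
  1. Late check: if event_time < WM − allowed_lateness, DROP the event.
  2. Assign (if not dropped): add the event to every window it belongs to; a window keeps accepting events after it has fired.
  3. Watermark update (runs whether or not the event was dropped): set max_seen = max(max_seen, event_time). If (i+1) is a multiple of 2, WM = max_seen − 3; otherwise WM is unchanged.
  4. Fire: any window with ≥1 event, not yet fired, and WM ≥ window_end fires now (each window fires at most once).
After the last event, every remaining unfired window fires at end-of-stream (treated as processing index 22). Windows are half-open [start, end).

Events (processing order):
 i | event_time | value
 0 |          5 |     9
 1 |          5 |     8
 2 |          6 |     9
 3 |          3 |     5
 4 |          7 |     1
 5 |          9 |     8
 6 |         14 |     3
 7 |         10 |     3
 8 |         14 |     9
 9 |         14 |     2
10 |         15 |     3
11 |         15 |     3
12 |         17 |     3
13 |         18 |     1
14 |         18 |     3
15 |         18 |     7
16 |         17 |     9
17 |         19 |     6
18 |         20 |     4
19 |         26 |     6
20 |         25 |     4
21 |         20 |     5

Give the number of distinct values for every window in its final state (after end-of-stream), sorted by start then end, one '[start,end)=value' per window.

i=0 t=5 v=9: → [5,10); WM=−∞
i=1 t=5 v=8: → [5,10); WM=2
i=2 t=6 v=9: → [5,10); WM=2
i=3 t=3 v=5: → [0,5); WM=3
i=4 t=7 v=1: → [5,10); WM=3
i=5 t=9 v=8: → [5,10); WM=6; [0,5) fires=1
i=6 t=14 v=3: → [10,15); WM=6
i=7 t=10 v=3: → [10,15); WM=11; [5,10) fires=3
i=8 t=14 v=9: → [10,15); WM=11
i=9 t=14 v=2: → [10,15); WM=11
i=10 t=15 v=3: → [15,20); WM=11
i=11 t=15 v=3: → [15,20); WM=12
i=12 t=17 v=3: → [15,20); WM=12
i=13 t=18 v=1: → [15,20); WM=15; [10,15) fires=3
i=14 t=18 v=3: → [15,20); WM=15
i=15 t=18 v=7: → [15,20); WM=15
i=16 t=17 v=9: → [15,20); WM=15
i=17 t=19 v=6: → [15,20); WM=16
i=18 t=20 v=4: → [20,25); WM=16
i=19 t=26 v=6: → [25,30); WM=23; [15,20) fires=5
i=20 t=25 v=4: → [25,30); WM=23
i=21 t=20 v=5: DROP (t<23-1); WM=23

[0,5)=1 [5,10)=3 [10,15)=3 [15,20)=5 [20,25)=1 [25,30)=2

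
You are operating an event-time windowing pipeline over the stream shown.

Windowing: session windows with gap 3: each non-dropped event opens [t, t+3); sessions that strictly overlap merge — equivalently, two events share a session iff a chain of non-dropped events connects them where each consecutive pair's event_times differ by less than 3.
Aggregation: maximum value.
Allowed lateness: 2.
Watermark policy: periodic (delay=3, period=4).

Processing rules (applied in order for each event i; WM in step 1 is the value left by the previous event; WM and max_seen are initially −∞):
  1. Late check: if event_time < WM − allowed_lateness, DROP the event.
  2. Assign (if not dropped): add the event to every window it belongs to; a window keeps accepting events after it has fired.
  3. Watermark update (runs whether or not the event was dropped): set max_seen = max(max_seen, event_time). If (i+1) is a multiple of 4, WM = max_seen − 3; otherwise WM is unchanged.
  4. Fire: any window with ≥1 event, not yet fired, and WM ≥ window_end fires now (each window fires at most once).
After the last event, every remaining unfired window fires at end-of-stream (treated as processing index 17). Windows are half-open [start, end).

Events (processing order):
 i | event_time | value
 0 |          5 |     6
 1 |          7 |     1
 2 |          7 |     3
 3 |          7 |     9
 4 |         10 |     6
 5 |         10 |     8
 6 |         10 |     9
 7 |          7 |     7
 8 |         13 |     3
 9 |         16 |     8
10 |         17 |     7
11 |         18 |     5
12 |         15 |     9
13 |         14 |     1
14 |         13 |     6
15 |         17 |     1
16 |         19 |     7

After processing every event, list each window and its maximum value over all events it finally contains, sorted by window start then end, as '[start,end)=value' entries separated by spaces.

i=0 t=5 v=6: → [5,8); WM=−∞
i=1 t=7 v=1: → [5,10); WM=−∞
i=2 t=7 v=3: → [5,10); WM=−∞
i=3 t=7 v=9: → [5,10); WM=4
i=4 t=10 v=6: → [10,13); WM=4
i=5 t=10 v=8: → [10,13); WM=4
i=6 t=10 v=9: → [10,13); WM=4
i=7 t=7 v=7: → [5,10); WM=7
i=8 t=13 v=3: → [13,16); WM=7
i=9 t=16 v=8: → [16,19); WM=7
i=10 t=17 v=7: → [16,20); WM=7
i=11 t=18 v=5: → [16,21); WM=15
i=12 t=15 v=9: → [13,21); WM=15
i=13 t=14 v=1: → [13,21); WM=15
i=14 t=13 v=6: → [13,21); WM=15
i=15 t=17 v=1: → [13,21); WM=15
i=16 t=19 v=7: → [13,22); WM=15

[5,10)=9 [10,13)=9 [13,22)=9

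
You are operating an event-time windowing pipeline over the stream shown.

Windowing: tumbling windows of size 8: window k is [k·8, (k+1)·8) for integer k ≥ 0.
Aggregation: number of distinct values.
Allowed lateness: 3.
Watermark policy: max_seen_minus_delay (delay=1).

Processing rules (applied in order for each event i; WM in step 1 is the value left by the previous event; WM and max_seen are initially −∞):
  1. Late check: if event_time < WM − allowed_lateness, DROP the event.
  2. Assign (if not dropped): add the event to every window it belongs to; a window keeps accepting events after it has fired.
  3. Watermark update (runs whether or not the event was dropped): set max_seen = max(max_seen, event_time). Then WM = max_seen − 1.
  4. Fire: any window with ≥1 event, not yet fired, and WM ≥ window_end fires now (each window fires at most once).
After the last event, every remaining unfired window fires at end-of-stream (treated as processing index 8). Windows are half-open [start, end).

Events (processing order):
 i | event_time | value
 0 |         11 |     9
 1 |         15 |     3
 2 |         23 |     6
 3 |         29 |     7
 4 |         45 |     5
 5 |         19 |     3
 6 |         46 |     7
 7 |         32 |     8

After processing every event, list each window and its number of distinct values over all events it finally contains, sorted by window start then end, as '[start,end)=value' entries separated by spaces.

[8,16)=2 [16,24)=1 [24,32)=1 [40,48)=2

i=0 t=11 v=9: → [8,16); WM=10
i=1 t=15 v=3: → [8,16); WM=14
i=2 t=23 v=6: → [16,24); WM=22; [8,16) fires=2
i=3 t=29 v=7: → [24,32); WM=28; [16,24) fires=1
i=4 t=45 v=5: → [40,48); WM=44; [24,32) fires=1
i=5 t=19 v=3: DROP (t<44-3); WM=44
i=6 t=46 v=7: → [40,48); WM=45
i=7 t=32 v=8: DROP (t<45-3); WM=45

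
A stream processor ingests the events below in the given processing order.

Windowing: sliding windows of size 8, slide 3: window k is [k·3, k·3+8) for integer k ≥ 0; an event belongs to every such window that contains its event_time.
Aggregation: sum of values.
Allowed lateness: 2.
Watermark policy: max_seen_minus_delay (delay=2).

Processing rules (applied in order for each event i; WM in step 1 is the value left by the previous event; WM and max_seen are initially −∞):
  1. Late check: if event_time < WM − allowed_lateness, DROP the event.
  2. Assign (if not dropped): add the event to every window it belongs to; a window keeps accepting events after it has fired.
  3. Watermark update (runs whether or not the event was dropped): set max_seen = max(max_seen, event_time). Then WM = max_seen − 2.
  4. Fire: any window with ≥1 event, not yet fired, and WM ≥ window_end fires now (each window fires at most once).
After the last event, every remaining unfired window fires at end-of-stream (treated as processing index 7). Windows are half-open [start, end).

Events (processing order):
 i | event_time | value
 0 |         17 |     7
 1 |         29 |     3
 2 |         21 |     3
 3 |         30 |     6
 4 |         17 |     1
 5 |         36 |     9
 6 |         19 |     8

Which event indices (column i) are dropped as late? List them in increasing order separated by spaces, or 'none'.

i=0 t=17 v=7: → [15,23),[12,20); WM=15
i=1 t=29 v=3: → [27,35),[24,32); WM=27; [12,20) fires=7 [15,23) fires=7
i=2 t=21 v=3: DROP (t<27-2); WM=27
i=3 t=30 v=6: → [30,38),[27,35),[24,32); WM=28
i=4 t=17 v=1: DROP (t<28-2); WM=28
i=5 t=36 v=9: → [36,44),[33,41),[30,38); WM=34; [24,32) fires=9
i=6 t=19 v=8: DROP (t<34-2); WM=34

2 4 6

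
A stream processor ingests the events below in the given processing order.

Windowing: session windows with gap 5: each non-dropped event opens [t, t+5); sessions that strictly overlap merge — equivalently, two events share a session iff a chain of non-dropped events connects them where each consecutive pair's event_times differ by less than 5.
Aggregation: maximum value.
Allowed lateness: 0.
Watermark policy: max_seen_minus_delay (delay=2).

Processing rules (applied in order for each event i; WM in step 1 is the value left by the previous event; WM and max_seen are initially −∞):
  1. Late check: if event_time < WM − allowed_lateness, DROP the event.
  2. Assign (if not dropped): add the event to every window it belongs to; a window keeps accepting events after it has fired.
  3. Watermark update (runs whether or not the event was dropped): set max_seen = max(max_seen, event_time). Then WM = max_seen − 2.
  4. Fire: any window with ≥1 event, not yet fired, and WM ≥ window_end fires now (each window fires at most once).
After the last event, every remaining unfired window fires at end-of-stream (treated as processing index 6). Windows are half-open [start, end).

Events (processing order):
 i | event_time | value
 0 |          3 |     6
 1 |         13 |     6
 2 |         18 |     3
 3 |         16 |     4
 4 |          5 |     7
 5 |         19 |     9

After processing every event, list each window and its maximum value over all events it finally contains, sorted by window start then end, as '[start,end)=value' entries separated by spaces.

i=0 t=3 v=6: → [3,8); WM=1
i=1 t=13 v=6: → [13,18); WM=11
i=2 t=18 v=3: → [18,23); WM=16
i=3 t=16 v=4: → [13,23); WM=16
i=4 t=5 v=7: DROP (t<16-0); WM=16
i=5 t=19 v=9: → [13,24); WM=17

[3,8)=6 [13,24)=9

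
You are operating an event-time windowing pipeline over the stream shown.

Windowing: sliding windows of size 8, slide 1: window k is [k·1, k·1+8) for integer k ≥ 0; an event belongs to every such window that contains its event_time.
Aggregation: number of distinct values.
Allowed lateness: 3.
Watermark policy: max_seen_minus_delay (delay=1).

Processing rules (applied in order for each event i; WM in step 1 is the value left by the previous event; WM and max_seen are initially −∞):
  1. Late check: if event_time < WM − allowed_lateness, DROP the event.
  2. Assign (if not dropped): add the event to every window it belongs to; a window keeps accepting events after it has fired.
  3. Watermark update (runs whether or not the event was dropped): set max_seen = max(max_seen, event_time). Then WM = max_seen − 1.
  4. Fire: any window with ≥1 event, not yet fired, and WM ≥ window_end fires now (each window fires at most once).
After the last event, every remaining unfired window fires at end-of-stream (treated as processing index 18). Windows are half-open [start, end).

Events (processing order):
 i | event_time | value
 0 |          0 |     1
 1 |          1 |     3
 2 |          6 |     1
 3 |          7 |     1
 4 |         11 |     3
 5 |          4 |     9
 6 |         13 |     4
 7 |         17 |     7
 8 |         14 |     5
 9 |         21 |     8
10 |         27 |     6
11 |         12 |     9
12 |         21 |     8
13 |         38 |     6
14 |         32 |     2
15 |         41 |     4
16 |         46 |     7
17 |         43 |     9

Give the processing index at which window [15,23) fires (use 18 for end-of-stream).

i=0 t=0 v=1: → [0,8); WM=-1
i=1 t=1 v=3: → [1,9),[0,8); WM=0
i=2 t=6 v=1: → [6,14),[5,13),[4,12),[3,11),[2,10),[1,9),[0,8); WM=5
i=3 t=7 v=1: → [7,15),[6,14),[5,13),[4,12),[3,11),[2,10),[1,9),[0,8); WM=6
i=4 t=11 v=3: → [11,19),[10,18),[9,17),[8,16),[7,15),[6,14),[5,13),[4,12); WM=10; [0,8) fires=2 [1,9) fires=2 [2,10) fires=1
i=5 t=4 v=9: DROP (t<10-3); WM=10
i=6 t=13 v=4: → [13,21),[12,20),[11,19),[10,18),[9,17),[8,16),[7,15),[6,14); WM=12; [3,11) fires=1 [4,12) fires=2
i=7 t=17 v=7: → [17,25),[16,24),[15,23),[14,22),[13,21),[12,20),[11,19),[10,18); WM=16; [5,13) fires=2 [6,14) fires=3 [7,15) fires=3 [8,16) fires=2
i=8 t=14 v=5: → [14,22),[13,21),[12,20),[11,19),[10,18),[9,17),[8,16),[7,15); WM=16
i=9 t=21 v=8: → [21,29),[20,28),[19,27),[18,26),[17,25),[16,24),[15,23),[14,22); WM=20; [9,17) fires=3 [10,18) fires=4 [11,19) fires=4 [12,20) fires=3
i=10 t=27 v=6: → [27,35),[26,34),[25,33),[24,32),[23,31),[22,30),[21,29),[20,28); WM=26; [13,21) fires=3 [14,22) fires=3 [15,23) fires=2 [16,24) fires=2 [17,25) fires=2 [18,26) fires=1
i=11 t=12 v=9: DROP (t<26-3); WM=26
i=12 t=21 v=8: DROP (t<26-3); WM=26
i=13 t=38 v=6: → [38,46),[37,45),[36,44),[35,43),[34,42),[33,41),[32,40),[31,39); WM=37; [19,27) fires=1 [20,28) fires=2 [21,29) fires=2 [22,30) fires=1 [23,31) fires=1 [24,32) fires=1 [25,33) fires=1 [26,34) fires=1 [27,35) fires=1
i=14 t=32 v=2: DROP (t<37-3); WM=37
i=15 t=41 v=4: → [41,49),[40,48),[39,47),[38,46),[37,45),[36,44),[35,43),[34,42); WM=40; [31,39) fires=1 [32,40) fires=1
i=16 t=46 v=7: → [46,54),[45,53),[44,52),[43,51),[42,50),[41,49),[40,48),[39,47); WM=45; [33,41) fires=1 [34,42) fires=2 [35,43) fires=2 [36,44) fires=2 [37,45) fires=2
i=17 t=43 v=9: → [43,51),[42,50),[41,49),[40,48),[39,47),[38,46),[37,45),[36,44); WM=45

10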